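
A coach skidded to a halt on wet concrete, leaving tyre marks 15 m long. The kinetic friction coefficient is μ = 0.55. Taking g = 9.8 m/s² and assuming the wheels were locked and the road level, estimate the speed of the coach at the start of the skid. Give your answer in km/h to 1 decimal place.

Deceleration a = μg = 0.55 × 9.8 = 5.390 m/s².
v = √(2a·d) = √(2 × 5.390 × 15) = √161.700 = 12.7161 m/s.
= 12.7161 × 3.6 = 45.778 km/h.

Initial speed ≈ 45.8 km/h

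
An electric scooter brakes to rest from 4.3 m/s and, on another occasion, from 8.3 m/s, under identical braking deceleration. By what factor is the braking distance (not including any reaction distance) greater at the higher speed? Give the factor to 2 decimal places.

Braking distance d = v²/(2a), so with a fixed, d ∝ v².
Factor = (8.3/4.3)² = 1.9302² = 3.7257.

Factor ≈ 3.73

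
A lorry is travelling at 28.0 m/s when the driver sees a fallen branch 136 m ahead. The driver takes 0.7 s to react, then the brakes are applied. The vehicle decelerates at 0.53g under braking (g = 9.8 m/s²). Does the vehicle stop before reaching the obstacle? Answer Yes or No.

a = 0.53 × 9.8 = 5.194 m/s².
Reaction distance = 28.0000 × 0.7 = 19.600 m.
Braking distance = v²/(2a) = 784.000 / 10.388 = 75.472 m.
Total stopping distance = 19.600 + 75.472 = 95.072 m, vs 136 m available — it stops with 136 − 95.072 = 40.928 m to spare.

Yes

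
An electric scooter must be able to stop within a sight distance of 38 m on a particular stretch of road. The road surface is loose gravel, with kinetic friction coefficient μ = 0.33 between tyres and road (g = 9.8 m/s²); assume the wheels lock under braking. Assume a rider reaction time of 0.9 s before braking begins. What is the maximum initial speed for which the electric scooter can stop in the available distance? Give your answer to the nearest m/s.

Maximum speed ≈ 13 m/s

a = μg = 0.33 × 9.8 = 3.234 m/s².
Stopping distance: v·t_r + v²/(2a) = 38 with t_r = 0.9 s and a = 3.234 m/s².
So v² + 5.821 v − 245.78 = 0.
Positive root: v = −a·t_r + √((a·t_r)² + 2a·d) = −2.911 + √(8.474 + 245.78) = 13.0343 m/s.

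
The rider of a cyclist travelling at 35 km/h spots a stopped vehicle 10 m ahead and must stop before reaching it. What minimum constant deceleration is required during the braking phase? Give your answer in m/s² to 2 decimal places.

Required deceleration ≈ 4.73 m/s²

35 km/h ÷ 3.6 = 9.7222 m/s.
v² = 2a·d ⇒ a = v²/(2d) = 9.7222² / (2 × 10.000) = 94.521 / 20.000 = 4.7260 m/s².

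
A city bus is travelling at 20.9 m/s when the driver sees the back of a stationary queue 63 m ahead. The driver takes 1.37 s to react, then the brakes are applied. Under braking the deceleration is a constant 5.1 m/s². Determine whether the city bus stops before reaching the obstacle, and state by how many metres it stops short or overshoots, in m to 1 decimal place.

Reaction distance = 20.9000 × 1.37 = 28.633 m.
Braking distance = v²/(2a) = 436.810 / 10.200 = 42.825 m.
Total stopping distance = 28.633 + 42.825 = 71.458 m, vs 63 m available — it cannot stop in time and overshoots by 71.458 − 63 = 8.458 m.

No — it overshoots by 8.5 m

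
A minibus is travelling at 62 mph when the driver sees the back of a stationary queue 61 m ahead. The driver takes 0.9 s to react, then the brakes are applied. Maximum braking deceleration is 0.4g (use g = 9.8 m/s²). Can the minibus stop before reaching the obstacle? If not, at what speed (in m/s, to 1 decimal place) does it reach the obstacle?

62 mph × 0.44704 = 27.7165 m/s.
a = 0.4 × 9.8 = 3.920 m/s².
Reaction distance = 27.7165 × 0.9 = 24.945 m.
Braking distance needed to stop: v²/(2a) = 768.204 / 7.840 = 97.985 m, so total needed = 24.945 + 97.985 = 122.930 m > 61 m — it cannot stop.
Distance remaining when braking begins: 61 − 24.945 = 36.055 m.
v² = v₀² − 2a·d = 768.204 − 2 × 3.920 × 36.055 = 485.533 m²/s².
v = √485.533 = 22.035 m/s.

No — it strikes the obstacle at 22.0 m/s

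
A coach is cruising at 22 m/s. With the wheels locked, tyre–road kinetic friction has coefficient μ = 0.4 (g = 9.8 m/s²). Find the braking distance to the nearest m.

a = μg = 0.4 × 9.8 = 3.920 m/s².
Braking distance = v²/(2a) = 22.0000² / (2 × 3.920) = 484.000 / 7.840 = 61.735 m.

Braking distance ≈ 62 m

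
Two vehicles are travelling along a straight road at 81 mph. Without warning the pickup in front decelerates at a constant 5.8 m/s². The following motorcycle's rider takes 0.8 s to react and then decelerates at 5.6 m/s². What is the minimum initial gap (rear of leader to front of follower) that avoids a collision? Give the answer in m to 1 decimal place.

Minimum gap ≈ 33.0 m

81 mph × 0.44704 = 36.2102 m/s.
Leader travels v²/(2a_L) = 1311.179 / 11.600 = 113.033 m before stopping.
Follower covers v·t_r = 36.2102 × 0.8 = 28.968 m while reacting, then v²/(2a_F) = 1311.179 / 11.200 = 117.070 m while braking, for a total of 28.968 + 117.070 = 146.038 m.
Since a_F ≤ a_L and the follower starts braking later, the follower is never slower than the leader, so the closest approach is when both have stopped.
Minimum gap = 146.038 − 113.033 = 33.005 m.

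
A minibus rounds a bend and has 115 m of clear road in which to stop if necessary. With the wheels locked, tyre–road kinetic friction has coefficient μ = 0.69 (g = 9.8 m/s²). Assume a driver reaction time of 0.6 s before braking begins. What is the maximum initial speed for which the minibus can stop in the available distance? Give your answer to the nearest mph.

a = μg = 0.69 × 9.8 = 6.762 m/s².
Stopping distance: v·t_r + v²/(2a) = 115 with t_r = 0.6 s and a = 6.762 m/s².
So v² + 8.114 v − 1555.26 = 0.
Positive root: v = −a·t_r + √((a·t_r)² + 2a·d) = −4.057 + √(16.459 + 1555.26) = 35.5879 m/s.
35.5879 m/s ÷ 0.44704 = 79.608 mph.

Maximum speed ≈ 80 mph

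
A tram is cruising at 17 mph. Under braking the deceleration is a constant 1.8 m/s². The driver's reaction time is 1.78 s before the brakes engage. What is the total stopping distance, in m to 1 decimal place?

Total stopping distance ≈ 29.6 m

17 mph × 0.44704 = 7.5997 m/s.
Reaction distance = v·t_r = 7.5997 × 1.78 = 13.527 m.
Braking distance = v²/(2a) = 7.5997² / (2 × 1.800) = 57.755 / 3.600 = 16.043 m.
Total = 13.527 + 16.043 = 29.570 m.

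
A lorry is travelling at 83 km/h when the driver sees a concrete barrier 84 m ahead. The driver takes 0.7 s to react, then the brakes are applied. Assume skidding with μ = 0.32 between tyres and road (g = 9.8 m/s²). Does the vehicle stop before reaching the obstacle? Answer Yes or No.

83 km/h ÷ 3.6 = 23.0556 m/s.
a = μg = 0.32 × 9.8 = 3.136 m/s².
Reaction distance = 23.0556 × 0.7 = 16.139 m.
Braking distance = v²/(2a) = 531.561 / 6.272 = 84.751 m.
Total stopping distance = 16.139 + 84.751 = 100.890 m, vs 84 m available — it cannot stop in time and overshoots by 100.890 − 84 = 16.890 m.

No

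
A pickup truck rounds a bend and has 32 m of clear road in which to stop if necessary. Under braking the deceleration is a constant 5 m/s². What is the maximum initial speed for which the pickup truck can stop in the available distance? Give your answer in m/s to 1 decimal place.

Maximum speed ≈ 17.9 m/s

v²/(2a) = d ⇒ v = √(2 × 5.000 × 32) = √320.00 = 17.8885 m/s.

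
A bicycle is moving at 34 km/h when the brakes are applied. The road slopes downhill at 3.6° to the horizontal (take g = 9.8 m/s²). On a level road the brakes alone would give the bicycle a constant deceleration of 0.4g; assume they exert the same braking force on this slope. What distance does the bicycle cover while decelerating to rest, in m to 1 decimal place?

34 km/h ÷ 3.6 = 9.4444 m/s.
a = 0.4 × 9.8 = 3.920 m/s².
Gravity along the downhill slope reduces the braking deceleration: a_eff = 3.920 − 9.8·sin 3.6° = 3.920 − 0.615 = 3.305 m/s².
Braking distance = v²/(2a) = 9.4444² / (2 × 3.305) = 89.197 / 6.610 = 13.494 m.

Braking distance ≈ 13.5 m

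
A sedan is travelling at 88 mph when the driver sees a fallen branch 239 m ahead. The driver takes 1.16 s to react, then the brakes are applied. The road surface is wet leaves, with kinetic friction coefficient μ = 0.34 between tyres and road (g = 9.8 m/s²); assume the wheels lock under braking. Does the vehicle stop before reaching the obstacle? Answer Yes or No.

No

88 mph × 0.44704 = 39.3395 m/s.
a = μg = 0.34 × 9.8 = 3.332 m/s².
Reaction distance = 39.3395 × 1.16 = 45.634 m.
Braking distance = v²/(2a) = 1547.596 / 6.664 = 232.232 m.
Total stopping distance = 45.634 + 232.232 = 277.866 m, vs 239 m available — it cannot stop in time and overshoots by 277.866 − 239 = 38.866 m.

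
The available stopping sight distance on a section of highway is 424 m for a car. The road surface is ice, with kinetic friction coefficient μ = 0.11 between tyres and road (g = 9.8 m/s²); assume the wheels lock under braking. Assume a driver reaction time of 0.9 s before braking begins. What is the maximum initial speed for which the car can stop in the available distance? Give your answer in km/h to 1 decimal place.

Maximum speed ≈ 105.4 km/h

a = μg = 0.11 × 9.8 = 1.078 m/s².
Stopping distance: v·t_r + v²/(2a) = 424 with t_r = 0.9 s and a = 1.078 m/s².
So v² + 1.940 v − 914.14 = 0.
Positive root: v = −a·t_r + √((a·t_r)² + 2a·d) = −0.970 + √(0.941 + 914.14) = 29.2803 m/s.
29.2803 m/s × 3.6 = 105.409 km/h.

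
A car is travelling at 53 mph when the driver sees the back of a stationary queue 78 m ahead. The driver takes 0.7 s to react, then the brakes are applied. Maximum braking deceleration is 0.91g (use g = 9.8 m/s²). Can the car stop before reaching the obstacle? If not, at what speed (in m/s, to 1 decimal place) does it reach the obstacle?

Yes — it stops about 29.9 m short of the obstacle, so it never reaches it

53 mph × 0.44704 = 23.6931 m/s.
a = 0.91 × 9.8 = 8.918 m/s².
Reaction distance = 23.6931 × 0.7 = 16.585 m.
Braking distance = v²/(2a) = 561.363 / 17.836 = 31.474 m.
Total stopping distance = 16.585 + 31.474 = 48.059 m, vs 78 m available — it stops with 78 − 48.059 = 29.941 m to spare.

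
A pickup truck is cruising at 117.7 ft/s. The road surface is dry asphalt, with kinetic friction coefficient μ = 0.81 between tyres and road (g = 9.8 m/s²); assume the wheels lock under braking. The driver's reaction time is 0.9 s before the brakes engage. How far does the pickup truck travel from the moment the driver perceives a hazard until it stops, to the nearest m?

Total stopping distance ≈ 113 m

117.7 ft/s × 0.3048 = 35.8750 m/s.
a = μg = 0.81 × 9.8 = 7.938 m/s².
Reaction distance = v·t_r = 35.8750 × 0.9 = 32.288 m.
Braking distance = v²/(2a) = 35.8750² / (2 × 7.938) = 1287.016 / 15.876 = 81.067 m.
Total = 32.288 + 81.067 = 113.355 m.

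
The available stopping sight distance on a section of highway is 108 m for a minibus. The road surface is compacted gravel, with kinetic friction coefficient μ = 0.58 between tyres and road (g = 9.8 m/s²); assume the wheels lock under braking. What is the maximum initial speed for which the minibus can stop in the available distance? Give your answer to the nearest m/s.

a = μg = 0.58 × 9.8 = 5.684 m/s².
v²/(2a) = d ⇒ v = √(2 × 5.684 × 108) = √1227.74 = 35.0391 m/s.

Maximum speed ≈ 35 m/s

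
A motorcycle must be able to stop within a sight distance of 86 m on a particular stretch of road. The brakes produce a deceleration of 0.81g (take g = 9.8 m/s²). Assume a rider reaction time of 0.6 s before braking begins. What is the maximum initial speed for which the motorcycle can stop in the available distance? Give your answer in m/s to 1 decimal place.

Maximum speed ≈ 32.5 m/s

a = 0.81 × 9.8 = 7.938 m/s².
Stopping distance: v·t_r + v²/(2a) = 86 with t_r = 0.6 s and a = 7.938 m/s².
So v² + 9.526 v − 1365.34 = 0.
Positive root: v = −a·t_r + √((a·t_r)² + 2a·d) = −4.763 + √(22.686 + 1365.34) = 32.4932 m/s.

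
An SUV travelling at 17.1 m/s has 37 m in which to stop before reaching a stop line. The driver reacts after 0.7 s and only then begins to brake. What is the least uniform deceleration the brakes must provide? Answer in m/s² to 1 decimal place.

Distance covered during reaction = 17.1000 × 0.7 = 11.970 m.
Distance available for braking: 37 − 11.970 = 25.030 m.
v² = 2a·d ⇒ a = v²/(2d) = 17.1000² / (2 × 25.030) = 292.410 / 50.060 = 5.8412 m/s².

Required deceleration ≈ 5.8 m/s²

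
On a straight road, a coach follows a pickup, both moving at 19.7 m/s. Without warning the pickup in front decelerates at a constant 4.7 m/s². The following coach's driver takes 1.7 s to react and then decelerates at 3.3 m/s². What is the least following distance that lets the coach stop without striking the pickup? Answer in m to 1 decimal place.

Minimum gap ≈ 51.0 m

Leader travels v²/(2a_L) = 388.090 / 9.400 = 41.286 m before stopping.
Follower covers v·t_r = 19.7000 × 1.7 = 33.490 m while reacting, then v²/(2a_F) = 388.090 / 6.600 = 58.802 m while braking, for a total of 33.490 + 58.802 = 92.292 m.
Since a_F ≤ a_L and the follower starts braking later, the follower is never slower than the leader, so the closest approach is when both have stopped.
Minimum gap = 92.292 − 41.286 = 51.006 m.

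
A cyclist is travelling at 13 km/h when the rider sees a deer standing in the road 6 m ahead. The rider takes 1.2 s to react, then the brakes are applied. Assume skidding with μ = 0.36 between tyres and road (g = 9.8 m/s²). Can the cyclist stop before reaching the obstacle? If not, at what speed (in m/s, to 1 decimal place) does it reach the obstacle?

13 km/h ÷ 3.6 = 3.6111 m/s.
a = μg = 0.36 × 9.8 = 3.528 m/s².
Reaction distance = 3.6111 × 1.2 = 4.333 m.
Braking distance needed to stop: v²/(2a) = 13.040 / 7.056 = 1.848 m, so total needed = 4.333 + 1.848 = 6.181 m > 6 m — it cannot stop.
Distance remaining when braking begins: 6 − 4.333 = 1.667 m.
v² = v₀² − 2a·d = 13.040 − 2 × 3.528 × 1.667 = 1.278 m²/s².
v = √1.278 = 1.130 m/s.

No — it strikes the obstacle at 1.1 m/s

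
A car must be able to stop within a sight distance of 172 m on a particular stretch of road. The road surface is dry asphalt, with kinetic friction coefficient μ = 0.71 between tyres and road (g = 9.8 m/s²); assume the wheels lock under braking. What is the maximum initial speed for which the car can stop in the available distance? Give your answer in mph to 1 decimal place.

a = μg = 0.71 × 9.8 = 6.958 m/s².
v²/(2a) = d ⇒ v = √(2 × 6.958 × 172) = √2393.55 = 48.9239 m/s.
48.9239 m/s ÷ 0.44704 = 109.440 mph.

Maximum speed ≈ 109.4 mph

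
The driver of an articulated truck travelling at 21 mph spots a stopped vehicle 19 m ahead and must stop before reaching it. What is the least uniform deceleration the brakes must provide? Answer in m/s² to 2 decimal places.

Required deceleration ≈ 2.32 m/s²

21 mph × 0.44704 = 9.3878 m/s.
v² = 2a·d ⇒ a = v²/(2d) = 9.3878² / (2 × 19.000) = 88.131 / 38.000 = 2.3192 m/s².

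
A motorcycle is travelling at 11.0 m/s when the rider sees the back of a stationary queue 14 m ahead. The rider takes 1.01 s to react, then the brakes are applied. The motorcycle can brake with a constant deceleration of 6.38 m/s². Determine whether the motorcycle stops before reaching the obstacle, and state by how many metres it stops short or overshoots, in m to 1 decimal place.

Reaction distance = 11.0000 × 1.01 = 11.110 m.
Braking distance = v²/(2a) = 121.000 / 12.760 = 9.483 m.
Total stopping distance = 11.110 + 9.483 = 20.593 m, vs 14 m available — it cannot stop in time and overshoots by 20.593 − 14 = 6.593 m.

No — it overshoots by 6.6 m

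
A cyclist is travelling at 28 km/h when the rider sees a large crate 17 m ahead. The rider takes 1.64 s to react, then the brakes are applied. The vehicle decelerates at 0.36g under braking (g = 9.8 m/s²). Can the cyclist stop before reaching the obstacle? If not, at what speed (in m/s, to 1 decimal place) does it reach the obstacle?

No — it strikes the obstacle at 5.5 m/s

28 km/h ÷ 3.6 = 7.7778 m/s.
a = 0.36 × 9.8 = 3.528 m/s².
Reaction distance = 7.7778 × 1.64 = 12.756 m.
Braking distance needed to stop: v²/(2a) = 60.494 / 7.056 = 8.573 m, so total needed = 12.756 + 8.573 = 21.329 m > 17 m — it cannot stop.
Distance remaining when braking begins: 17 − 12.756 = 4.244 m.
v² = v₀² − 2a·d = 60.494 − 2 × 3.528 × 4.244 = 30.548 m²/s².
v = √30.548 = 5.527 m/s.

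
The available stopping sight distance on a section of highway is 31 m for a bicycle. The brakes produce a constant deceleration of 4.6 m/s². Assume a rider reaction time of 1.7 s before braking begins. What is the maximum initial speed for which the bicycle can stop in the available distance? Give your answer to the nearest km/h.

Maximum speed ≈ 39 km/h

Stopping distance: v·t_r + v²/(2a) = 31 with t_r = 1.7 s and a = 4.600 m/s².
So v² + 15.640 v − 285.20 = 0.
Positive root: v = −a·t_r + √((a·t_r)² + 2a·d) = −7.820 + √(61.152 + 285.20) = 10.7905 m/s.
10.7905 m/s × 3.6 = 38.846 km/h.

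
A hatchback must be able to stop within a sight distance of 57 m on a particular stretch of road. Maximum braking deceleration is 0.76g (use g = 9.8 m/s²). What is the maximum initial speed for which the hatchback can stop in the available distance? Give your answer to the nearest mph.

Maximum speed ≈ 65 mph

a = 0.76 × 9.8 = 7.448 m/s².
v²/(2a) = d ⇒ v = √(2 × 7.448 × 57) = √849.07 = 29.1388 m/s.
29.1388 m/s ÷ 0.44704 = 65.182 mph.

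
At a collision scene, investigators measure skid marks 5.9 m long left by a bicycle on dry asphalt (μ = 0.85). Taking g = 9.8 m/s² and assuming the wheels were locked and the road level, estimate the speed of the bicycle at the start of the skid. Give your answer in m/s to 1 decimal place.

Initial speed ≈ 9.9 m/s

Deceleration a = μg = 0.85 × 9.8 = 8.330 m/s².
v = √(2a·d) = √(2 × 8.330 × 5.9) = √98.294 = 9.9143 m/s.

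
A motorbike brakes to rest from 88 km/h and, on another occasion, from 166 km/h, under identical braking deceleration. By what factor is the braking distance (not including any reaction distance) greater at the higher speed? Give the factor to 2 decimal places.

Factor ≈ 3.56

Braking distance d = v²/(2a), so with a fixed, d ∝ v².
Factor = (166/88)² = 1.8864² = 3.5585.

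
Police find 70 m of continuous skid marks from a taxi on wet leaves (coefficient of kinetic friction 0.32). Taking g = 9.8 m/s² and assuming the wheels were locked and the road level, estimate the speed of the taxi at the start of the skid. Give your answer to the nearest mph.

Deceleration a = μg = 0.32 × 9.8 = 3.136 m/s².
v = √(2a·d) = √(2 × 3.136 × 70) = √439.040 = 20.9533 m/s.
= 20.9533 ÷ 0.44704 = 46.871 mph.

Initial speed ≈ 47 mph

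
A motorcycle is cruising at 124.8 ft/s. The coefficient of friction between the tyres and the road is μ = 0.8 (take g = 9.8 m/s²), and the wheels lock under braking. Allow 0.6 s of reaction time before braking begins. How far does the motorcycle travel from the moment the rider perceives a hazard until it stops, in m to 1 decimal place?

Total stopping distance ≈ 115.1 m

124.8 ft/s × 0.3048 = 38.0390 m/s.
a = μg = 0.8 × 9.8 = 7.840 m/s².
Reaction distance = v·t_r = 38.0390 × 0.6 = 22.823 m.
Braking distance = v²/(2a) = 38.0390² / (2 × 7.840) = 1446.966 / 15.680 = 92.281 m.
Total = 22.823 + 92.281 = 115.104 m.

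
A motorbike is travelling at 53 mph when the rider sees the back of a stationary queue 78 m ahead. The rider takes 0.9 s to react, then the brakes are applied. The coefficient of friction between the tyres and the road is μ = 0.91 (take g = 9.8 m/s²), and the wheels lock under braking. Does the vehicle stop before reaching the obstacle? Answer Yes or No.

53 mph × 0.44704 = 23.6931 m/s.
a = μg = 0.91 × 9.8 = 8.918 m/s².
Reaction distance = 23.6931 × 0.9 = 21.324 m.
Braking distance = v²/(2a) = 561.363 / 17.836 = 31.474 m.
Total stopping distance = 21.324 + 31.474 = 52.798 m, vs 78 m available — it stops with 78 − 52.798 = 25.202 m to spare.

Yes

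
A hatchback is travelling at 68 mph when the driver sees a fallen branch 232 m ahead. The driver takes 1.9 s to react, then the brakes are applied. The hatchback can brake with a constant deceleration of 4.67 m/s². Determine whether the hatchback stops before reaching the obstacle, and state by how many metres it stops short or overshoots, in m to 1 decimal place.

68 mph × 0.44704 = 30.3987 m/s.
Reaction distance = 30.3987 × 1.9 = 57.758 m.
Braking distance = v²/(2a) = 924.081 / 9.340 = 98.938 m.
Total stopping distance = 57.758 + 98.938 = 156.696 m, vs 232 m available — it stops with 232 − 156.696 = 75.304 m to spare.

Yes — it stops 75.3 m short of the obstacle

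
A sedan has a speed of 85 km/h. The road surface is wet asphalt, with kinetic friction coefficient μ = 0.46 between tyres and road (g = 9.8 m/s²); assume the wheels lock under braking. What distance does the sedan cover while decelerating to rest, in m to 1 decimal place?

Braking distance ≈ 61.8 m

85 km/h ÷ 3.6 = 23.6111 m/s.
a = μg = 0.46 × 9.8 = 4.508 m/s².
Braking distance = v²/(2a) = 23.6111² / (2 × 4.508) = 557.484 / 9.016 = 61.833 m.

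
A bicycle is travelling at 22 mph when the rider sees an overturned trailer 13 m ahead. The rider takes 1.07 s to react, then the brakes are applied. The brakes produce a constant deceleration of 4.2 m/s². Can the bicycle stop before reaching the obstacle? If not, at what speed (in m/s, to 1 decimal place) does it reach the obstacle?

No — it strikes the obstacle at 8.7 m/s

22 mph × 0.44704 = 9.8349 m/s.
Reaction distance = 9.8349 × 1.07 = 10.523 m.
Braking distance needed to stop: v²/(2a) = 96.725 / 8.400 = 11.515 m, so total needed = 10.523 + 11.515 = 22.038 m > 13 m — it cannot stop.
Distance remaining when braking begins: 13 − 10.523 = 2.477 m.
v² = v₀² − 2a·d = 96.725 − 2 × 4.200 × 2.477 = 75.918 m²/s².
v = √75.918 = 8.713 m/s.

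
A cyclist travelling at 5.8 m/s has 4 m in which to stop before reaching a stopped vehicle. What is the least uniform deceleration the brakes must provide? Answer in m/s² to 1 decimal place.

Required deceleration ≈ 4.2 m/s²

v² = 2a·d ⇒ a = v²/(2d) = 5.8000² / (2 × 4.000) = 33.640 / 8.000 = 4.2050 m/s².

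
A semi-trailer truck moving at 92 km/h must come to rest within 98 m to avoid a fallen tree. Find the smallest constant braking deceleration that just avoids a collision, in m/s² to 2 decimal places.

Required deceleration ≈ 3.33 m/s²

92 km/h ÷ 3.6 = 25.5556 m/s.
v² = 2a·d ⇒ a = v²/(2d) = 25.5556² / (2 × 98.000) = 653.089 / 196.000 = 3.3321 m/s².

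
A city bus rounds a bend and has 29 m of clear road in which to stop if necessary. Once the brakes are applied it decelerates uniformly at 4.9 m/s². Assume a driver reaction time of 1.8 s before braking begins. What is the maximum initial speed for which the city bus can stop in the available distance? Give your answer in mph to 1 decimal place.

Maximum speed ≈ 22.8 mph

Stopping distance: v·t_r + v²/(2a) = 29 with t_r = 1.8 s and a = 4.900 m/s².
So v² + 17.640 v − 284.20 = 0.
Positive root: v = −a·t_r + √((a·t_r)² + 2a·d) = −8.820 + √(77.792 + 284.20) = 10.2061 m/s.
10.2061 m/s ÷ 0.44704 = 22.830 mph.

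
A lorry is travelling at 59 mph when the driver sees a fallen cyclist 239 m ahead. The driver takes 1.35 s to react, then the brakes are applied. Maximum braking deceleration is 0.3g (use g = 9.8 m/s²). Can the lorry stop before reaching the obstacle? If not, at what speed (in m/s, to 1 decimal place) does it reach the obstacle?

Yes — it stops about 85.1 m short of the obstacle, so it never reaches it

59 mph × 0.44704 = 26.3754 m/s.
a = 0.3 × 9.8 = 2.940 m/s².
Reaction distance = 26.3754 × 1.35 = 35.607 m.
Braking distance = v²/(2a) = 695.662 / 5.880 = 118.310 m.
Total stopping distance = 35.607 + 118.310 = 153.917 m, vs 239 m available — it stops with 239 − 153.917 = 85.083 m to spare.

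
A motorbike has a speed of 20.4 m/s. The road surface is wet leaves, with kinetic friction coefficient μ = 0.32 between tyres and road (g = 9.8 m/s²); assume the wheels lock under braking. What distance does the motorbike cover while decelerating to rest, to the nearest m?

a = μg = 0.32 × 9.8 = 3.136 m/s².
Braking distance = v²/(2a) = 20.4000² / (2 × 3.136) = 416.160 / 6.272 = 66.352 m.

Braking distance ≈ 66 m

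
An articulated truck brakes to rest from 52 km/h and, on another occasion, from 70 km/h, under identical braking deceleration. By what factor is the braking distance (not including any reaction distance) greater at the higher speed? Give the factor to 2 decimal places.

Factor ≈ 1.81

Braking distance d = v²/(2a), so with a fixed, d ∝ v².
Factor = (70/52)² = 1.3462² = 1.8123.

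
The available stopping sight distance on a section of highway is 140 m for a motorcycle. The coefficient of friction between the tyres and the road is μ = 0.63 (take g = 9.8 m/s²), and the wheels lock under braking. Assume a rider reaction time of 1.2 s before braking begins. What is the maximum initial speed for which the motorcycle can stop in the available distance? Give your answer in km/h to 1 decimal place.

Maximum speed ≈ 125.4 km/h

a = μg = 0.63 × 9.8 = 6.174 m/s².
Stopping distance: v·t_r + v²/(2a) = 140 with t_r = 1.2 s and a = 6.174 m/s².
So v² + 14.818 v − 1728.72 = 0.
Positive root: v = −a·t_r + √((a·t_r)² + 2a·d) = −7.409 + √(54.893 + 1728.72) = 34.8238 m/s.
34.8238 m/s × 3.6 = 125.366 km/h.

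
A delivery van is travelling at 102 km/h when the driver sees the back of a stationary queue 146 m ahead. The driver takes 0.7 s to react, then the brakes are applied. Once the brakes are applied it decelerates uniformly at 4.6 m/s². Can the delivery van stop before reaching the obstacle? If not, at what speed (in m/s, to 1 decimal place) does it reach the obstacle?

Yes — it stops about 38.9 m short of the obstacle, so it never reaches it

102 km/h ÷ 3.6 = 28.3333 m/s.
Reaction distance = 28.3333 × 0.7 = 19.833 m.
Braking distance = v²/(2a) = 802.776 / 9.200 = 87.258 m.
Total stopping distance = 19.833 + 87.258 = 107.091 m, vs 146 m available — it stops with 146 − 107.091 = 38.909 m to spare.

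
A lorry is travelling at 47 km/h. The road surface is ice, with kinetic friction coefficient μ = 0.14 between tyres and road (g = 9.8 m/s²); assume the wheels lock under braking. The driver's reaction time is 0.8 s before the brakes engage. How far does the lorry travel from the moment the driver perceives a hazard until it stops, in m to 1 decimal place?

Total stopping distance ≈ 72.6 m

47 km/h ÷ 3.6 = 13.0556 m/s.
a = μg = 0.14 × 9.8 = 1.372 m/s².
Reaction distance = v·t_r = 13.0556 × 0.8 = 10.444 m.
Braking distance = v²/(2a) = 13.0556² / (2 × 1.372) = 170.449 / 2.744 = 62.117 m.
Total = 10.444 + 62.117 = 72.561 m.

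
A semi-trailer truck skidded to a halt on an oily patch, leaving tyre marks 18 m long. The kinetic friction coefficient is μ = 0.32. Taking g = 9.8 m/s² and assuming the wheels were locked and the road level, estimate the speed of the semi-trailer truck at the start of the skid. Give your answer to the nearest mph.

Deceleration a = μg = 0.32 × 9.8 = 3.136 m/s².
v = √(2a·d) = √(2 × 3.136 × 18) = √112.896 = 10.6253 m/s.
= 10.6253 ÷ 0.44704 = 23.768 mph.

Initial speed ≈ 24 mph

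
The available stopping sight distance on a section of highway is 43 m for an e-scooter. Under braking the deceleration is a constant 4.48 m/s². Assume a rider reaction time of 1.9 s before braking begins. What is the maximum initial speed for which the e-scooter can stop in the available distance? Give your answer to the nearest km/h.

Stopping distance: v·t_r + v²/(2a) = 43 with t_r = 1.9 s and a = 4.480 m/s².
So v² + 17.024 v − 385.28 = 0.
Positive root: v = −a·t_r + √((a·t_r)² + 2a·d) = −8.512 + √(72.454 + 385.28) = 12.8827 m/s.
12.8827 m/s × 3.6 = 46.378 km/h.

Maximum speed ≈ 46 km/h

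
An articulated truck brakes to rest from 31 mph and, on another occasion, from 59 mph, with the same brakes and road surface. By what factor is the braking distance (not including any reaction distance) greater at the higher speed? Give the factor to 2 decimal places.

Braking distance d = v²/(2a), so with a fixed, d ∝ v².
Factor = (59/31)² = 1.9032² = 3.6222.

Factor ≈ 3.62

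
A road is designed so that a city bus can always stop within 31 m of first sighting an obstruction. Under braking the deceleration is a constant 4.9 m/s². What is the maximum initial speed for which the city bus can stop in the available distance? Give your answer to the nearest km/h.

v²/(2a) = d ⇒ v = √(2 × 4.900 × 31) = √303.80 = 17.4299 m/s.
17.4299 m/s × 3.6 = 62.748 km/h.

Maximum speed ≈ 63 km/h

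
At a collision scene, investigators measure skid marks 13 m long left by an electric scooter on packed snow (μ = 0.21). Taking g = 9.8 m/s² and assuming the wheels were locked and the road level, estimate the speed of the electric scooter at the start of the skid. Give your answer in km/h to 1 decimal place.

Initial speed ≈ 26.3 km/h

Deceleration a = μg = 0.21 × 9.8 = 2.058 m/s².
v = √(2a·d) = √(2 × 2.058 × 13) = √53.508 = 7.3149 m/s.
= 7.3149 × 3.6 = 26.334 km/h.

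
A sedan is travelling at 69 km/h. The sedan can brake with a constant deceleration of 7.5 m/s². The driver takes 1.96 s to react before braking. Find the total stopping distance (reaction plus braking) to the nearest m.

69 km/h ÷ 3.6 = 19.1667 m/s.
Reaction distance = v·t_r = 19.1667 × 1.96 = 37.567 m.
Braking distance = v²/(2a) = 19.1667² / (2 × 7.500) = 367.362 / 15.000 = 24.491 m.
Total = 37.567 + 24.491 = 62.058 m.

Total stopping distance ≈ 62 m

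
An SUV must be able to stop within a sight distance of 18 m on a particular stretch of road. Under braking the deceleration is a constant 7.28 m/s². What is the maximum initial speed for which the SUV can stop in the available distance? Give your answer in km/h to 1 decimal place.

Maximum speed ≈ 58.3 km/h

v²/(2a) = d ⇒ v = √(2 × 7.280 × 18) = √262.08 = 16.1889 m/s.
16.1889 m/s × 3.6 = 58.280 km/h.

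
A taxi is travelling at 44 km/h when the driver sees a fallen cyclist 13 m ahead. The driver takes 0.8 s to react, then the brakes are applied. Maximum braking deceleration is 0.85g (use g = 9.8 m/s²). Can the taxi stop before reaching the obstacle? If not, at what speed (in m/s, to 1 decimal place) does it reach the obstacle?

No — it strikes the obstacle at 9.8 m/s

44 km/h ÷ 3.6 = 12.2222 m/s.
a = 0.85 × 9.8 = 8.330 m/s².
Reaction distance = 12.2222 × 0.8 = 9.778 m.
Braking distance needed to stop: v²/(2a) = 149.382 / 16.660 = 8.967 m, so total needed = 9.778 + 8.967 = 18.745 m > 13 m — it cannot stop.
Distance remaining when braking begins: 13 − 9.778 = 3.222 m.
v² = v₀² − 2a·d = 149.382 − 2 × 8.330 × 3.222 = 95.703 m²/s².
v = √95.703 = 9.783 m/s.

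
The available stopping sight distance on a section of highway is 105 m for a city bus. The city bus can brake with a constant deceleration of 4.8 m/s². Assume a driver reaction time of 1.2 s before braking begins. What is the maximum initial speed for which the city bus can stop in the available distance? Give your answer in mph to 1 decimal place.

Stopping distance: v·t_r + v²/(2a) = 105 with t_r = 1.2 s and a = 4.800 m/s².
So v² + 11.520 v − 1008.00 = 0.
Positive root: v = −a·t_r + √((a·t_r)² + 2a·d) = −5.760 + √(33.178 + 1008.00) = 26.5073 m/s.
26.5073 m/s ÷ 0.44704 = 59.295 mph.

Maximum speed ≈ 59.3 mph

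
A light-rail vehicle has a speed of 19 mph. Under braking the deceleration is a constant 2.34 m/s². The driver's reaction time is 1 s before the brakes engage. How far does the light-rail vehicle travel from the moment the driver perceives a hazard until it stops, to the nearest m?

19 mph × 0.44704 = 8.4938 m/s.
Reaction distance = v·t_r = 8.4938 × 1 = 8.494 m.
Braking distance = v²/(2a) = 8.4938² / (2 × 2.340) = 72.145 / 4.680 = 15.416 m.
Total = 8.494 + 15.416 = 23.910 m.

Total stopping distance ≈ 24 m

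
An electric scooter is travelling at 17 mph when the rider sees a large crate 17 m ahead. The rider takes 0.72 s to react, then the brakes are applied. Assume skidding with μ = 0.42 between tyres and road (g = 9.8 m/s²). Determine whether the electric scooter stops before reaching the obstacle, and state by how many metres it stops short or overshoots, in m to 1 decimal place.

Yes — it stops 4.5 m short of the obstacle

17 mph × 0.44704 = 7.5997 m/s.
a = μg = 0.42 × 9.8 = 4.116 m/s².
Reaction distance = 7.5997 × 0.72 = 5.472 m.
Braking distance = v²/(2a) = 57.755 / 8.232 = 7.016 m.
Total stopping distance = 5.472 + 7.016 = 12.488 m, vs 17 m available — it stops with 17 − 12.488 = 4.512 m to spare.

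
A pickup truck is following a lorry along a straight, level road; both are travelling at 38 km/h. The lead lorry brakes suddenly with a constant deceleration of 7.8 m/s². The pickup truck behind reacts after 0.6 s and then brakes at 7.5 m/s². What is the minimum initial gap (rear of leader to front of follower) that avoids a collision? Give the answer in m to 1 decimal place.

38 km/h ÷ 3.6 = 10.5556 m/s.
Leader travels v²/(2a_L) = 111.421 / 15.600 = 7.142 m before stopping.
Follower covers v·t_r = 10.5556 × 0.6 = 6.333 m while reacting, then v²/(2a_F) = 111.421 / 15.000 = 7.428 m while braking, for a total of 6.333 + 7.428 = 13.761 m.
Since a_F ≤ a_L and the follower starts braking later, the follower is never slower than the leader, so the closest approach is when both have stopped.
Minimum gap = 13.761 − 7.142 = 6.619 m.

Minimum gap ≈ 6.6 m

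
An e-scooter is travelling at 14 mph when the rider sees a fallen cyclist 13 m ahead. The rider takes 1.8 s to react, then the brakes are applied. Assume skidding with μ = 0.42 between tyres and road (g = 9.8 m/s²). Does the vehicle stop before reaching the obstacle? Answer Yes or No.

14 mph × 0.44704 = 6.2586 m/s.
a = μg = 0.42 × 9.8 = 4.116 m/s².
Reaction distance = 6.2586 × 1.8 = 11.265 m.
Braking distance = v²/(2a) = 39.170 / 8.232 = 4.758 m.
Total stopping distance = 11.265 + 4.758 = 16.023 m, vs 13 m available — it cannot stop in time and overshoots by 16.023 − 13 = 3.023 m.

No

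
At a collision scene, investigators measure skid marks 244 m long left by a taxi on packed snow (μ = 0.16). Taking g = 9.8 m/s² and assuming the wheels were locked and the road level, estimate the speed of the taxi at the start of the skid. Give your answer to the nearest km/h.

Initial speed ≈ 100 km/h

Deceleration a = μg = 0.16 × 9.8 = 1.568 m/s².
v = √(2a·d) = √(2 × 1.568 × 244) = √765.184 = 27.6620 m/s.
= 27.6620 × 3.6 = 99.583 km/h.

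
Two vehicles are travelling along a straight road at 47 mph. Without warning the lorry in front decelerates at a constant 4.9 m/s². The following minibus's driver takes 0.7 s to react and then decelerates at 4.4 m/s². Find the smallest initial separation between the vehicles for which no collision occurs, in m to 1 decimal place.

Minimum gap ≈ 19.8 m

47 mph × 0.44704 = 21.0109 m/s.
Leader travels v²/(2a_L) = 441.458 / 9.800 = 45.047 m before stopping.
Follower covers v·t_r = 21.0109 × 0.7 = 14.708 m while reacting, then v²/(2a_F) = 441.458 / 8.800 = 50.166 m while braking, for a total of 14.708 + 50.166 = 64.874 m.
Since a_F ≤ a_L and the follower starts braking later, the follower is never slower than the leader, so the closest approach is when both have stopped.
Minimum gap = 64.874 − 45.047 = 19.827 m.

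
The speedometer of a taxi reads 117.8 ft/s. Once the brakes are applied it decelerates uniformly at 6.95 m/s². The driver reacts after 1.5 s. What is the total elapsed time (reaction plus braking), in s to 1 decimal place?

117.8 ft/s × 0.3048 = 35.9054 m/s.
Braking time = v/a = 35.9054 / 6.950 = 5.166 s.
Total = 1.5 + 5.166 = 6.666 s.

Total time ≈ 6.7 s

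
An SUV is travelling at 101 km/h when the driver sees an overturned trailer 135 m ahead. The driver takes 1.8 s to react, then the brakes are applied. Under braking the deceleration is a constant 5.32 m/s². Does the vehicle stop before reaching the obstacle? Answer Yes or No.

Yes

101 km/h ÷ 3.6 = 28.0556 m/s.
Reaction distance = 28.0556 × 1.8 = 50.500 m.
Braking distance = v²/(2a) = 787.117 / 10.640 = 73.977 m.
Total stopping distance = 50.500 + 73.977 = 124.477 m, vs 135 m available — it stops with 135 − 124.477 = 10.523 m to spare.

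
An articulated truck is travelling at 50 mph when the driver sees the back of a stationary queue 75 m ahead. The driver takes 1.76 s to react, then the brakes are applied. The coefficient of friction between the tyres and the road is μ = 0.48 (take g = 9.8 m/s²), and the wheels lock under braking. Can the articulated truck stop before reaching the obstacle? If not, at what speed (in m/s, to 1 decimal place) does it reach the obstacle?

No — it strikes the obstacle at 12.8 m/s

50 mph × 0.44704 = 22.3520 m/s.
a = μg = 0.48 × 9.8 = 4.704 m/s².
Reaction distance = 22.3520 × 1.76 = 39.340 m.
Braking distance needed to stop: v²/(2a) = 499.612 / 9.408 = 53.105 m, so total needed = 39.340 + 53.105 = 92.445 m > 75 m — it cannot stop.
Distance remaining when braking begins: 75 − 39.340 = 35.660 m.
v² = v₀² − 2a·d = 499.612 − 2 × 4.704 × 35.660 = 164.123 m²/s².
v = √164.123 = 12.811 m/s.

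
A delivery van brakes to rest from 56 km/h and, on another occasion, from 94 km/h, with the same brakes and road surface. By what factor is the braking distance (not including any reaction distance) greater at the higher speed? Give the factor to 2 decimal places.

Factor ≈ 2.82

Braking distance d = v²/(2a), so with a fixed, d ∝ v².
Factor = (94/56)² = 1.6786² = 2.8177.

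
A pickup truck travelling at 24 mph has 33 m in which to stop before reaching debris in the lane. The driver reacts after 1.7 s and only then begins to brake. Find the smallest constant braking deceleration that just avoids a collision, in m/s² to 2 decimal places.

Required deceleration ≈ 3.90 m/s²

24 mph × 0.44704 = 10.7290 m/s.
Distance covered during reaction = 10.7290 × 1.7 = 18.239 m.
Distance available for braking: 33 − 18.239 = 14.761 m.
v² = 2a·d ⇒ a = v²/(2d) = 10.7290² / (2 × 14.761) = 115.111 / 29.522 = 3.8992 m/s².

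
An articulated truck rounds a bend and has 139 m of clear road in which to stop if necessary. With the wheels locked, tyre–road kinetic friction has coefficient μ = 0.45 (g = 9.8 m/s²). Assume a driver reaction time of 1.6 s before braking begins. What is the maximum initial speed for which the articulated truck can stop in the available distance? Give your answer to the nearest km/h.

a = μg = 0.45 × 9.8 = 4.410 m/s².
Stopping distance: v·t_r + v²/(2a) = 139 with t_r = 1.6 s and a = 4.410 m/s².
So v² + 14.112 v − 1225.98 = 0.
Positive root: v = −a·t_r + √((a·t_r)² + 2a·d) = −7.056 + √(49.787 + 1225.98) = 28.6619 m/s.
28.6619 m/s × 3.6 = 103.183 km/h.

Maximum speed ≈ 103 km/h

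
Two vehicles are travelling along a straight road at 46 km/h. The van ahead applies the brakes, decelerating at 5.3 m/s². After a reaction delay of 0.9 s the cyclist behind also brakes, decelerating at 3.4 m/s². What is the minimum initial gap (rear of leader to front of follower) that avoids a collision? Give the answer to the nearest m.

Minimum gap ≈ 20 m

46 km/h ÷ 3.6 = 12.7778 m/s.
Leader travels v²/(2a_L) = 163.272 / 10.600 = 15.403 m before stopping.
Follower covers v·t_r = 12.7778 × 0.9 = 11.500 m while reacting, then v²/(2a_F) = 163.272 / 6.800 = 24.011 m while braking, for a total of 11.500 + 24.011 = 35.511 m.
Since a_F ≤ a_L and the follower starts braking later, the follower is never slower than the leader, so the closest approach is when both have stopped.
Minimum gap = 35.511 − 15.403 = 20.108 m.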